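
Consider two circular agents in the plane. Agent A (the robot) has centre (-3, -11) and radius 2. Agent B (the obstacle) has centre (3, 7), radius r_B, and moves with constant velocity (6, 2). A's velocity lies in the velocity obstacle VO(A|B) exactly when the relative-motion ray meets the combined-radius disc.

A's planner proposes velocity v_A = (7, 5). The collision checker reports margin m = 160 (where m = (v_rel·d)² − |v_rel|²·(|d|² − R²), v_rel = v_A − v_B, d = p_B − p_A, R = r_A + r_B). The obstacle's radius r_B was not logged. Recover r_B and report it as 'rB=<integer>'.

m = 160
d = (6, 18);  v_rel = (1, 3),  |v_rel|² = 10
v_rel×d = (1)·(18) − (3)·(6) = 0
since m = R²·10 − 0²:  R² = (0 + 160) / 10 = 16
R = √16 = 4  ⇒  r_B = 4 − 2 = 2

rB=2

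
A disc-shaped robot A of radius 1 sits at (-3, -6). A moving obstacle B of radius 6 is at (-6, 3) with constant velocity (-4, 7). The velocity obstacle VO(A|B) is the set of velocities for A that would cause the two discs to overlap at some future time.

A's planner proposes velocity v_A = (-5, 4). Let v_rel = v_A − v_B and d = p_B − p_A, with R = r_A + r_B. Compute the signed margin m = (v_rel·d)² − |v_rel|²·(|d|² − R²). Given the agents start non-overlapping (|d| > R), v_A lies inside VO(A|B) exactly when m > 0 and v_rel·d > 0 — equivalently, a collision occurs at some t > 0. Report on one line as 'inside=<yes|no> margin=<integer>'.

d = (-3, 9),  |d|² = 90;  R = 1+6 = 7,  c = 90−7² = 41
v_rel = (-1, -3),  |v_rel|² = 10;  v_rel·d = (-1)·(-3) + (-3)·(9) = -24
10·t² + 48·t + 41 = 0  ⇒  m = (-24)² − 10·41 = 166
m = 166 > 0,  v_rel·d = -24 < 0  ⇒  outside

inside=no margin=166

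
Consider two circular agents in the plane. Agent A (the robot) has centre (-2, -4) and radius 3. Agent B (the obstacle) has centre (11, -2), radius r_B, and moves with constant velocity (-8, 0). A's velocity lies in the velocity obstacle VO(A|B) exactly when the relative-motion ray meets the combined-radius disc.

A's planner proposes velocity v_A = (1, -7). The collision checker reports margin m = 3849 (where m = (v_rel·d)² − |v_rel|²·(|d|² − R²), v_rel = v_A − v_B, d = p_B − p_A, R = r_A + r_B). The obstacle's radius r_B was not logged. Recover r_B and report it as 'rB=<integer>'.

m = 3849
d = (13, 2);  v_rel = (9, -7),  |v_rel|² = 130
v_rel×d = (9)·(2) − (-7)·(13) = 109
since m = R²·130 − 109²:  R² = (11881 + 3849) / 130 = 121
R = √121 = 11  ⇒  r_B = 11 − 3 = 8

rB=8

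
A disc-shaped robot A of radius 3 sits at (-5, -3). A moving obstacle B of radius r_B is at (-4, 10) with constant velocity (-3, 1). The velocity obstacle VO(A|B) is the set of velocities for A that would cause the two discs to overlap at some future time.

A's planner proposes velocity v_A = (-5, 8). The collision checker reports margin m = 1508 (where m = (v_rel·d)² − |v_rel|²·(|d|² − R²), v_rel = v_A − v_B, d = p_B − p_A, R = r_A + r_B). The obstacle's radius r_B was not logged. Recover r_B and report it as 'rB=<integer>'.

m = 1508
d = (1, 13);  v_rel = (-2, 7),  |v_rel|² = 53
v_rel×d = (-2)·(13) − (7)·(1) = -33
since m = R²·53 − (-33)²:  R² = (1089 + 1508) / 53 = 49
R = √49 = 7  ⇒  r_B = 7 − 3 = 4

rB=4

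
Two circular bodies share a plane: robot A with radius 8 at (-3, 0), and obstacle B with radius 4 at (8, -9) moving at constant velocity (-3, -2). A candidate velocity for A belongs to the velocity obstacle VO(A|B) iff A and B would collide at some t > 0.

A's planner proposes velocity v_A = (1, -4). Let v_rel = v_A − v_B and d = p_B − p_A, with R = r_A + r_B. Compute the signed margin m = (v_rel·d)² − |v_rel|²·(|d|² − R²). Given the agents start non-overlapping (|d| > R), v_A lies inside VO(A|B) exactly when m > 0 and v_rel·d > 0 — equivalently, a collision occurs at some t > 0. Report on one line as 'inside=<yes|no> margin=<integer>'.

d = (11, -9),  |d|² = 202;  R = 8+4 = 12,  c = 202−12² = 58
v_rel = (4, -2),  |v_rel|² = 20;  v_rel·d = (4)·(11) + (-2)·(-9) = 62
20·t² − 124·t + 58 = 0  ⇒  m = 62² − 20·58 = 2684
m = 2684 > 0,  v_rel·d = 62 > 0  ⇒  inside

inside=yes margin=2684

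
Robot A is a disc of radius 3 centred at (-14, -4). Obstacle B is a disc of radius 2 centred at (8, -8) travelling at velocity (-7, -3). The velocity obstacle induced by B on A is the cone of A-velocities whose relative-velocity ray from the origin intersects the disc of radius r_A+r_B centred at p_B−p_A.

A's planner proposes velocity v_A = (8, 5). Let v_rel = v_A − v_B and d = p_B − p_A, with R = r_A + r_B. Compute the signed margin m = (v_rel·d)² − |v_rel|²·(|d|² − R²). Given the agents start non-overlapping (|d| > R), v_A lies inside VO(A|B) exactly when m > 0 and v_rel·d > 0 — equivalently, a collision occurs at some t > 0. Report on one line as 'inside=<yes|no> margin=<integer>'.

d = (22, -4),  |d|² = 500;  R = 3+2 = 5,  c = 500−5² = 475
v_rel = (15, 8),  |v_rel|² = 289;  v_rel·d = (15)·(22) + (8)·(-4) = 298
289·t² − 596·t + 475 = 0  ⇒  m = 298² − 289·475 = -48471
m = -48471 < 0,  v_rel·d = 298 > 0  ⇒  outside

inside=no margin=-48471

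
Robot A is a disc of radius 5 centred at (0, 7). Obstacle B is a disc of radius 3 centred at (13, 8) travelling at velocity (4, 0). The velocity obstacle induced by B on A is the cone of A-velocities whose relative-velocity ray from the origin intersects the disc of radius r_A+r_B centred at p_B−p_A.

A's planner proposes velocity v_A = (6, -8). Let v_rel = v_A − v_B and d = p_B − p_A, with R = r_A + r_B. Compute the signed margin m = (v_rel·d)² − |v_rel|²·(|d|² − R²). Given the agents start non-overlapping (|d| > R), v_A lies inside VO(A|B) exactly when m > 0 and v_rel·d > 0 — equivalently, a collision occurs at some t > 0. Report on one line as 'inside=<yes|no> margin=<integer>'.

d = (13, 1),  |d|² = 170;  R = 5+3 = 8,  c = 170−8² = 106
v_rel = (2, -8),  |v_rel|² = 68;  v_rel·d = (2)·(13) + (-8)·(1) = 18
68·t² − 36·t + 106 = 0  ⇒  m = 18² − 68·106 = -6884
m = -6884 < 0,  v_rel·d = 18 > 0  ⇒  outside

inside=no margin=-6884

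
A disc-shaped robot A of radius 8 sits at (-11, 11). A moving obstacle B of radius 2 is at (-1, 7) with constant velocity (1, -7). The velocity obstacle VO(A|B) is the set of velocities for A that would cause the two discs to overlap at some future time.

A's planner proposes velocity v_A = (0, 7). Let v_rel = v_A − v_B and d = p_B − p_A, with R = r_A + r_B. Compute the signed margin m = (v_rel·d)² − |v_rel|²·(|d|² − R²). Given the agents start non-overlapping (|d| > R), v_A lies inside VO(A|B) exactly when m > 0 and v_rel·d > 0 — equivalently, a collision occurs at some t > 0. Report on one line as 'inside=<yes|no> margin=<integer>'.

d = (10, -4),  |d|² = 116;  R = 8+2 = 10,  c = 116−10² = 16
v_rel = (-1, 14),  |v_rel|² = 197;  v_rel·d = (-1)·(10) + (14)·(-4) = -66
197·t² + 132·t + 16 = 0  ⇒  m = (-66)² − 197·16 = 1204
m = 1204 > 0,  v_rel·d = -66 < 0  ⇒  outside

inside=no margin=1204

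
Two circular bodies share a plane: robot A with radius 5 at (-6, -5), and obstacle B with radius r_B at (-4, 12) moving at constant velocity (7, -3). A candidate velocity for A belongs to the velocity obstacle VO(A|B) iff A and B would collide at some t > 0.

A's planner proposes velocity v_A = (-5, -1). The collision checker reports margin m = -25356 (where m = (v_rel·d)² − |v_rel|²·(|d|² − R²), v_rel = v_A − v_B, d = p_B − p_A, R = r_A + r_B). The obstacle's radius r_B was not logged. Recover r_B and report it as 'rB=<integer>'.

m = -25356
d = (2, 17);  v_rel = (-12, 2),  |v_rel|² = 148
v_rel×d = (-12)·(17) − (2)·(2) = -208
since m = R²·148 − (-208)²:  R² = (43264 + -25356) / 148 = 121
R = √121 = 11  ⇒  r_B = 11 − 5 = 6

rB=6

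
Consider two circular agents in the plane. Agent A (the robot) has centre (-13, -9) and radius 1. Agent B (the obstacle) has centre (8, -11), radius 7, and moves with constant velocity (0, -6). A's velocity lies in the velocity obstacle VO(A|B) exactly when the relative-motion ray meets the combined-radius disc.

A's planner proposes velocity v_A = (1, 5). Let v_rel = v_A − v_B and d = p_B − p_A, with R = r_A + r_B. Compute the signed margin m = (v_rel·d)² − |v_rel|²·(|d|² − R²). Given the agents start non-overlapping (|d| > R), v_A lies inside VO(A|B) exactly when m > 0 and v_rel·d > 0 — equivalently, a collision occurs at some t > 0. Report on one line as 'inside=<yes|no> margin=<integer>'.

d = (21, -2),  |d|² = 445;  R = 1+7 = 8,  c = 445−8² = 381
v_rel = (1, 11),  |v_rel|² = 122;  v_rel·d = (1)·(21) + (11)·(-2) = -1
122·t² + 2·t + 381 = 0  ⇒  m = (-1)² − 122·381 = -46481
m = -46481 < 0,  v_rel·d = -1 < 0  ⇒  outside

inside=no margin=-46481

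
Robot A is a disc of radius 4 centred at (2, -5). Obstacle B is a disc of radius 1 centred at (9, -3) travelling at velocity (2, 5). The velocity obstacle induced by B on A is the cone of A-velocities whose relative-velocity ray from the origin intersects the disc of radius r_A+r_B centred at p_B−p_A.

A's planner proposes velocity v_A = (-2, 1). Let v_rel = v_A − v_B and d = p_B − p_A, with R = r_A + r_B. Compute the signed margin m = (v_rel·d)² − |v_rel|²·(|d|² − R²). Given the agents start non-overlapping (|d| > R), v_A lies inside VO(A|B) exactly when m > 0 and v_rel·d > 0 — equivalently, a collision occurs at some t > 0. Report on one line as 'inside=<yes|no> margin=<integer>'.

d = (7, 2),  |d|² = 53;  R = 4+1 = 5,  c = 53−5² = 28
v_rel = (-4, -4),  |v_rel|² = 32;  v_rel·d = (-4)·(7) + (-4)·(2) = -36
32·t² + 72·t + 28 = 0  ⇒  m = (-36)² − 32·28 = 400
m = 400 > 0,  v_rel·d = -36 < 0  ⇒  outside

inside=no margin=400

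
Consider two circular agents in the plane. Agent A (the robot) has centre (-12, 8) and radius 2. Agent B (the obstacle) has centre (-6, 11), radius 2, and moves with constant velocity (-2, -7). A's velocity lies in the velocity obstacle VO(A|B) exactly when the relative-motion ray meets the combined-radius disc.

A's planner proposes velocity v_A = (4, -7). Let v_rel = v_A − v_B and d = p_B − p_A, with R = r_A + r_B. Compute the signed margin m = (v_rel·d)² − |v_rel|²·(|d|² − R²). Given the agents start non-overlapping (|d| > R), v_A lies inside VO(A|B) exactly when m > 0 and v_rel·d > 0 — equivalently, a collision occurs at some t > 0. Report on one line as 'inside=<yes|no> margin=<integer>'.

d = (6, 3),  |d|² = 45;  R = 2+2 = 4,  c = 45−4² = 29
v_rel = (6, 0),  |v_rel|² = 36;  v_rel·d = (6)·(6) + (0)·(3) = 36
36·t² − 72·t + 29 = 0  ⇒  m = 36² − 36·29 = 252
m = 252 > 0,  v_rel·d = 36 > 0  ⇒  inside

inside=yes margin=252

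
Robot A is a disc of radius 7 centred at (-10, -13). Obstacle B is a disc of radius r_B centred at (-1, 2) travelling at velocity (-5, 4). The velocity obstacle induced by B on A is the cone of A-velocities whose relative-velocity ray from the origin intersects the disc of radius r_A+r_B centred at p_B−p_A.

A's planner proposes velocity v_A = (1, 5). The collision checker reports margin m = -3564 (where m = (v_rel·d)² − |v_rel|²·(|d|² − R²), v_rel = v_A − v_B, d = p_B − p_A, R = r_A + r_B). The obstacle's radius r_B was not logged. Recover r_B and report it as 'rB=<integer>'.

m = -3564
d = (9, 15);  v_rel = (6, 1),  |v_rel|² = 37
v_rel×d = (6)·(15) − (1)·(9) = 81
since m = R²·37 − 81²:  R² = (6561 + -3564) / 37 = 81
R = √81 = 9  ⇒  r_B = 9 − 7 = 2

rB=2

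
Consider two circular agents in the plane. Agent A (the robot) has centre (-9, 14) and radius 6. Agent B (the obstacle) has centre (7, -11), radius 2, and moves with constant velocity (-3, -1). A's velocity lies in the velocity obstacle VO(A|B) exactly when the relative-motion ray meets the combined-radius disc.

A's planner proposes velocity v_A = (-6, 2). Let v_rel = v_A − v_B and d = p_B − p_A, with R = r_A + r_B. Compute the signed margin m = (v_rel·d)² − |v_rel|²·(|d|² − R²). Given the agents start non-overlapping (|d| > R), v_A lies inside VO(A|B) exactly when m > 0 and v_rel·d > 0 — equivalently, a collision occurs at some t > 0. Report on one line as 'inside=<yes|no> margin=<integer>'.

d = (16, -25),  |d|² = 881;  R = 6+2 = 8,  c = 881−8² = 817
v_rel = (-3, 3),  |v_rel|² = 18;  v_rel·d = (-3)·(16) + (3)·(-25) = -123
18·t² + 246·t + 817 = 0  ⇒  m = (-123)² − 18·817 = 423
m = 423 > 0,  v_rel·d = -123 < 0  ⇒  outside

inside=no margin=423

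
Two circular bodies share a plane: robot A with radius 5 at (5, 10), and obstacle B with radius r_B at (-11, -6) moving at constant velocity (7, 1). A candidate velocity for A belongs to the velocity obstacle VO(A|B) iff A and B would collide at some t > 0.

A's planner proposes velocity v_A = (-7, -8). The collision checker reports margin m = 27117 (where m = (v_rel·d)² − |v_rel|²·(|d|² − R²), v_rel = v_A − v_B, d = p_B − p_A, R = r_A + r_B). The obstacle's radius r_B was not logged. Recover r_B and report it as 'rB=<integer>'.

m = 27117
d = (-16, -16);  v_rel = (-14, -9),  |v_rel|² = 277
v_rel×d = (-14)·(-16) − (-9)·(-16) = 80
since m = R²·277 − 80²:  R² = (6400 + 27117) / 277 = 121
R = √121 = 11  ⇒  r_B = 11 − 5 = 6

rB=6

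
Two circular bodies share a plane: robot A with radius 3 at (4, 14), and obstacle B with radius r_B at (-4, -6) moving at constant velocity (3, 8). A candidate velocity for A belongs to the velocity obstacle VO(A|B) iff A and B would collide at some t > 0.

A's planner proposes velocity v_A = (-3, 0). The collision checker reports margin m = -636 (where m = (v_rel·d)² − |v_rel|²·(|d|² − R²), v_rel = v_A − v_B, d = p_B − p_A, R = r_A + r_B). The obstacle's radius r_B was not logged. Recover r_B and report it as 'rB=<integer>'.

m = -636
d = (-8, -20);  v_rel = (-6, -8),  |v_rel|² = 100
v_rel×d = (-6)·(-20) − (-8)·(-8) = 56
since m = R²·100 − 56²:  R² = (3136 + -636) / 100 = 25
R = √25 = 5  ⇒  r_B = 5 − 3 = 2

rB=2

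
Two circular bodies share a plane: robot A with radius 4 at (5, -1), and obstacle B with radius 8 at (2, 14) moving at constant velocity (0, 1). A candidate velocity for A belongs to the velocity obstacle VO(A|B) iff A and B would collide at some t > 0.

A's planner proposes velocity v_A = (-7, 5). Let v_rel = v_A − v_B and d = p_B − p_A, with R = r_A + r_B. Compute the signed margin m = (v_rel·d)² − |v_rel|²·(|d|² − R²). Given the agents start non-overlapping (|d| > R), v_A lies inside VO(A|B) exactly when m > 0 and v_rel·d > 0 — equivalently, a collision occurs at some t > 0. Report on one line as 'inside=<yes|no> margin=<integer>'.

d = (-3, 15),  |d|² = 234;  R = 4+8 = 12,  c = 234−12² = 90
v_rel = (-7, 4),  |v_rel|² = 65;  v_rel·d = (-7)·(-3) + (4)·(15) = 81
65·t² − 162·t + 90 = 0  ⇒  m = 81² − 65·90 = 711
m = 711 > 0,  v_rel·d = 81 > 0  ⇒  inside

inside=yes margin=711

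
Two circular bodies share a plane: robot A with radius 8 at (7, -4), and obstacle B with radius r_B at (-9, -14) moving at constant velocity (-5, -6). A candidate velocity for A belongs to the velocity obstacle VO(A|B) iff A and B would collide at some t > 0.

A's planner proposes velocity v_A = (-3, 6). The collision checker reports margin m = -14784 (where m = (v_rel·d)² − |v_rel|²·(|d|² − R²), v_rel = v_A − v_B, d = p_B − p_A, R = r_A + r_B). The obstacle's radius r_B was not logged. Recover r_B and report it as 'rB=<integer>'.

m = -14784
d = (-16, -10);  v_rel = (2, 12),  |v_rel|² = 148
v_rel×d = (2)·(-10) − (12)·(-16) = 172
since m = R²·148 − 172²:  R² = (29584 + -14784) / 148 = 100
R = √100 = 10  ⇒  r_B = 10 − 8 = 2

rB=2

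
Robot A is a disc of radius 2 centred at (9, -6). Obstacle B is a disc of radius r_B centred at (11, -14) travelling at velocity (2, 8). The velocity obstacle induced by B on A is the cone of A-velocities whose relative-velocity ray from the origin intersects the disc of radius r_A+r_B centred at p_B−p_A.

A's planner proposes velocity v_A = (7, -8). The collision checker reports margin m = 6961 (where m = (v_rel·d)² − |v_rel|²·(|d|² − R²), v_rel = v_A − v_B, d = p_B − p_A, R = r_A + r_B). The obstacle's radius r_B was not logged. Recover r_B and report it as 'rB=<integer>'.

m = 6961
d = (2, -8);  v_rel = (5, -16),  |v_rel|² = 281
v_rel×d = (5)·(-8) − (-16)·(2) = -8
since m = R²·281 − (-8)²:  R² = (64 + 6961) / 281 = 25
R = √25 = 5  ⇒  r_B = 5 − 2 = 3

rB=3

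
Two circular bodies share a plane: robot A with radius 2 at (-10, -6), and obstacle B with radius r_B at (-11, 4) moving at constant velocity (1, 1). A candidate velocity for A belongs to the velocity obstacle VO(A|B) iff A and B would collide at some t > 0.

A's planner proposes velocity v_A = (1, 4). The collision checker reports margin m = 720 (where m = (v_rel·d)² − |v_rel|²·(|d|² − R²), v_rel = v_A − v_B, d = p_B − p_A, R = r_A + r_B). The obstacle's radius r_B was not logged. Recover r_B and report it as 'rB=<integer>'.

m = 720
d = (-1, 10);  v_rel = (0, 3),  |v_rel|² = 9
v_rel×d = (0)·(10) − (3)·(-1) = 3
since m = R²·9 − 3²:  R² = (9 + 720) / 9 = 81
R = √81 = 9  ⇒  r_B = 9 − 2 = 7

rB=7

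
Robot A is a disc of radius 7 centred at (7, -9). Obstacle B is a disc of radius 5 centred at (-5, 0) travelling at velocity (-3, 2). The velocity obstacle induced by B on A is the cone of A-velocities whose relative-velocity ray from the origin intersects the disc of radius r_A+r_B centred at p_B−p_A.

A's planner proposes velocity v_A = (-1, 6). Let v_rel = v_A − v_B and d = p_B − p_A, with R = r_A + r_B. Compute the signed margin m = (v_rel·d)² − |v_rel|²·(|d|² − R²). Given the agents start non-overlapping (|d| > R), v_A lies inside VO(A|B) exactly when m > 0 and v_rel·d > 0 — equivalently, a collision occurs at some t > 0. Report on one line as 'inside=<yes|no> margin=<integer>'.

d = (-12, 9),  |d|² = 225;  R = 7+5 = 12,  c = 225−12² = 81
v_rel = (2, 4),  |v_rel|² = 20;  v_rel·d = (2)·(-12) + (4)·(9) = 12
20·t² − 24·t + 81 = 0  ⇒  m = 12² − 20·81 = -1476
m = -1476 < 0,  v_rel·d = 12 > 0  ⇒  outside

inside=no margin=-1476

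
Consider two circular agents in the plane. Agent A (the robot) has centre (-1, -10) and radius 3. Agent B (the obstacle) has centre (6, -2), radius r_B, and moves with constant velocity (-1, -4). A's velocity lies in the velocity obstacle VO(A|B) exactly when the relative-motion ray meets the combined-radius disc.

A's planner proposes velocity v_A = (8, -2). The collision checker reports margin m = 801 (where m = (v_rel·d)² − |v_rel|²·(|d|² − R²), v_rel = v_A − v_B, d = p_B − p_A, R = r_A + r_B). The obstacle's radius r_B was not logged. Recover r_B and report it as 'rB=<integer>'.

m = 801
d = (7, 8);  v_rel = (9, 2),  |v_rel|² = 85
v_rel×d = (9)·(8) − (2)·(7) = 58
since m = R²·85 − 58²:  R² = (3364 + 801) / 85 = 49
R = √49 = 7  ⇒  r_B = 7 − 3 = 4

rB=4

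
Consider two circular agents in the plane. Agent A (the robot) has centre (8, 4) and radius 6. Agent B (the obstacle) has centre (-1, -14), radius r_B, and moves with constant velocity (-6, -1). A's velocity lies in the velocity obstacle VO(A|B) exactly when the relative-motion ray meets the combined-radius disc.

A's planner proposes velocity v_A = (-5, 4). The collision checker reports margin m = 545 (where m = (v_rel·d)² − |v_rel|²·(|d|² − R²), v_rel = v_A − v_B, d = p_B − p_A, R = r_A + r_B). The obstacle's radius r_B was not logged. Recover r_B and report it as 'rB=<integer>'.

m = 545
d = (-9, -18);  v_rel = (1, 5),  |v_rel|² = 26
v_rel×d = (1)·(-18) − (5)·(-9) = 27
since m = R²·26 − 27²:  R² = (729 + 545) / 26 = 49
R = √49 = 7  ⇒  r_B = 7 − 6 = 1

rB=1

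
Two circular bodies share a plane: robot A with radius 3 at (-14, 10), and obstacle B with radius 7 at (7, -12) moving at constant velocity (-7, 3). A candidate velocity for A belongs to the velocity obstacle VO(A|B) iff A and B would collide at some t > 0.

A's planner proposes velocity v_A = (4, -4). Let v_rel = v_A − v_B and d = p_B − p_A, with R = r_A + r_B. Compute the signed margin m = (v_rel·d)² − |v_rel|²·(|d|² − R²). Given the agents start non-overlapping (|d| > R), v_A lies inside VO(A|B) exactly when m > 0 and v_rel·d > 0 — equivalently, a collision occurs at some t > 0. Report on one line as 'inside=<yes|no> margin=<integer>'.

d = (21, -22),  |d|² = 925;  R = 3+7 = 10,  c = 925−10² = 825
v_rel = (11, -7),  |v_rel|² = 170;  v_rel·d = (11)·(21) + (-7)·(-22) = 385
170·t² − 770·t + 825 = 0  ⇒  m = 385² − 170·825 = 7975
m = 7975 > 0,  v_rel·d = 385 > 0  ⇒  inside

inside=yes margin=7975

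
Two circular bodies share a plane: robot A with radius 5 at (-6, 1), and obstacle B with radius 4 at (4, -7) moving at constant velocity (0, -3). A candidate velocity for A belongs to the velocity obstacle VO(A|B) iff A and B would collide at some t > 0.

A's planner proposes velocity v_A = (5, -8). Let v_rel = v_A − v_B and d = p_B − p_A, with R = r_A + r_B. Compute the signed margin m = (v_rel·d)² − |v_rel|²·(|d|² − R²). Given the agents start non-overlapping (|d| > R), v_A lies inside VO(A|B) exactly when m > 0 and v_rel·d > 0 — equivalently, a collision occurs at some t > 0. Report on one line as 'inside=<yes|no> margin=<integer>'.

d = (10, -8),  |d|² = 164;  R = 5+4 = 9,  c = 164−9² = 83
v_rel = (5, -5),  |v_rel|² = 50;  v_rel·d = (5)·(10) + (-5)·(-8) = 90
50·t² − 180·t + 83 = 0  ⇒  m = 90² − 50·83 = 3950
m = 3950 > 0,  v_rel·d = 90 > 0  ⇒  inside

inside=yes margin=3950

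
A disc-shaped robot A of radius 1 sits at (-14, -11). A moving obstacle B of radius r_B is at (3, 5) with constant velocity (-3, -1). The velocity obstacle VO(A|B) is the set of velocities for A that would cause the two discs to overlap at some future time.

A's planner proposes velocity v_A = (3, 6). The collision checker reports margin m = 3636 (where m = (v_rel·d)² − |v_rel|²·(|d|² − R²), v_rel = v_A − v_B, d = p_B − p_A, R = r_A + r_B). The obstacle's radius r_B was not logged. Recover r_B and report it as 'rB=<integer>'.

m = 3636
d = (17, 16);  v_rel = (6, 7),  |v_rel|² = 85
v_rel×d = (6)·(16) − (7)·(17) = -23
since m = R²·85 − (-23)²:  R² = (529 + 3636) / 85 = 49
R = √49 = 7  ⇒  r_B = 7 − 1 = 6

rB=6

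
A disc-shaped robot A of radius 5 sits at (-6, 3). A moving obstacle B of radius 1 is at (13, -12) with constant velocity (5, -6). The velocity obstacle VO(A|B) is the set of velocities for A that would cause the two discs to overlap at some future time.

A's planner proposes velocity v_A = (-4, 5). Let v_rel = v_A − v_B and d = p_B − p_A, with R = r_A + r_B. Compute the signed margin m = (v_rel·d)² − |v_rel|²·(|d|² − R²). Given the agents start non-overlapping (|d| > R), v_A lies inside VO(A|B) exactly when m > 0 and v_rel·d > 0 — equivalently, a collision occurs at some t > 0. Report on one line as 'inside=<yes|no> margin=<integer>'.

d = (19, -15),  |d|² = 586;  R = 5+1 = 6,  c = 586−6² = 550
v_rel = (-9, 11),  |v_rel|² = 202;  v_rel·d = (-9)·(19) + (11)·(-15) = -336
202·t² + 672·t + 550 = 0  ⇒  m = (-336)² − 202·550 = 1796
m = 1796 > 0,  v_rel·d = -336 < 0  ⇒  outside

inside=no margin=1796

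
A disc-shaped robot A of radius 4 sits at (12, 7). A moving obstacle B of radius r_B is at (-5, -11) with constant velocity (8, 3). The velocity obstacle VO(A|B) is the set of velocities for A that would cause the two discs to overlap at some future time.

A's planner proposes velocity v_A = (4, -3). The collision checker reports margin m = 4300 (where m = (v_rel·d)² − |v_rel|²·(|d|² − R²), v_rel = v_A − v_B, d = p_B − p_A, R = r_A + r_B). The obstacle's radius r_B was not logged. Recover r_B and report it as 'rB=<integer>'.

m = 4300
d = (-17, -18);  v_rel = (-4, -6),  |v_rel|² = 52
v_rel×d = (-4)·(-18) − (-6)·(-17) = -30
since m = R²·52 − (-30)²:  R² = (900 + 4300) / 52 = 100
R = √100 = 10  ⇒  r_B = 10 − 4 = 6

rB=6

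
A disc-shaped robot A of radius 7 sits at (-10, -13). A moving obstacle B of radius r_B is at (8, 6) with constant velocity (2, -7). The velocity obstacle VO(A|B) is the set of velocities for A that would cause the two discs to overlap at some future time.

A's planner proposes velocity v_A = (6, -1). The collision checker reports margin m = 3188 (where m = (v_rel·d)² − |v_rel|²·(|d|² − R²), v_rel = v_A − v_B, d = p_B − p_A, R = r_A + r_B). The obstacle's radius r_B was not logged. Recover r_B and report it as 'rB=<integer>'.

m = 3188
d = (18, 19);  v_rel = (4, 6),  |v_rel|² = 52
v_rel×d = (4)·(19) − (6)·(18) = -32
since m = R²·52 − (-32)²:  R² = (1024 + 3188) / 52 = 81
R = √81 = 9  ⇒  r_B = 9 − 7 = 2

rB=2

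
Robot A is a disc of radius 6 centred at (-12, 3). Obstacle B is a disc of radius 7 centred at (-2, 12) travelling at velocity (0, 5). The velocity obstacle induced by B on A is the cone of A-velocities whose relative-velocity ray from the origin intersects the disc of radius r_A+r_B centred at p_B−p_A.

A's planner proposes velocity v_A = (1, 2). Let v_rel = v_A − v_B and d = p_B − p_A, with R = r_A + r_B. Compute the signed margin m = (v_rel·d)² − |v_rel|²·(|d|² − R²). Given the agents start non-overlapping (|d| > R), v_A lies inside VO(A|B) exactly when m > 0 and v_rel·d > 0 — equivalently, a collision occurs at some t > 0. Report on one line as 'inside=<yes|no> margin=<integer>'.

d = (10, 9),  |d|² = 181;  R = 6+7 = 13,  c = 181−13² = 12
v_rel = (1, -3),  |v_rel|² = 10;  v_rel·d = (1)·(10) + (-3)·(9) = -17
10·t² + 34·t + 12 = 0  ⇒  m = (-17)² − 10·12 = 169
m = 169 > 0,  v_rel·d = -17 < 0  ⇒  outside

inside=no margin=169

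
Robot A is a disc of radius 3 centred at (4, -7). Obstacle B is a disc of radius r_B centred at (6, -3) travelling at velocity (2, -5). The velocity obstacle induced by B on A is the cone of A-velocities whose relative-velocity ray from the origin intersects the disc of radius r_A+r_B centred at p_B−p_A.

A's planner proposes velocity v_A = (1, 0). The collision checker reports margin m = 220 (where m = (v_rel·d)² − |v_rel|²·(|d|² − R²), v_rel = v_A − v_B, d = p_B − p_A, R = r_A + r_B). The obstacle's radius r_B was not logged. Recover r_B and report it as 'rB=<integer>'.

m = 220
d = (2, 4);  v_rel = (-1, 5),  |v_rel|² = 26
v_rel×d = (-1)·(4) − (5)·(2) = -14
since m = R²·26 − (-14)²:  R² = (196 + 220) / 26 = 16
R = √16 = 4  ⇒  r_B = 4 − 3 = 1

rB=1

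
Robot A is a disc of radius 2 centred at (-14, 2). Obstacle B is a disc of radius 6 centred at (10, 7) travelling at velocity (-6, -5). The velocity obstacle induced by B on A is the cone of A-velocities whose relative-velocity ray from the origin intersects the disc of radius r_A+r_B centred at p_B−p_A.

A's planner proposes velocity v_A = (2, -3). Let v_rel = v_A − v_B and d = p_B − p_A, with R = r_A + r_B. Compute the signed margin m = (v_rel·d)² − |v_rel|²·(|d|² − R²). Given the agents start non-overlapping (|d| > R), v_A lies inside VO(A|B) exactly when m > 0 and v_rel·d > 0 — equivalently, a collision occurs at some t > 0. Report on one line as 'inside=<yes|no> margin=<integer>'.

d = (24, 5),  |d|² = 601;  R = 2+6 = 8,  c = 601−8² = 537
v_rel = (8, 2),  |v_rel|² = 68;  v_rel·d = (8)·(24) + (2)·(5) = 202
68·t² − 404·t + 537 = 0  ⇒  m = 202² − 68·537 = 4288
m = 4288 > 0,  v_rel·d = 202 > 0  ⇒  inside

inside=yes margin=4288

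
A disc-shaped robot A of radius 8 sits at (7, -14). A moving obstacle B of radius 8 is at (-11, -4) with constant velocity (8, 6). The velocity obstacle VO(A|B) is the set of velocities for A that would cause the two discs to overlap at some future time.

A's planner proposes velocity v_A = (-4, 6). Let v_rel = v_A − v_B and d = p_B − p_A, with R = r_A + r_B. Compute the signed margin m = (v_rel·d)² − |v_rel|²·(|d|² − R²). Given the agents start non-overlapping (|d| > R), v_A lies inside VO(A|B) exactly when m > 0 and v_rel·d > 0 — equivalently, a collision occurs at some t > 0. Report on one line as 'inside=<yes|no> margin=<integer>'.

d = (-18, 10),  |d|² = 424;  R = 8+8 = 16,  c = 424−16² = 168
v_rel = (-12, 0),  |v_rel|² = 144;  v_rel·d = (-12)·(-18) + (0)·(10) = 216
144·t² − 432·t + 168 = 0  ⇒  m = 216² − 144·168 = 22464
m = 22464 > 0,  v_rel·d = 216 > 0  ⇒  inside

inside=yes margin=22464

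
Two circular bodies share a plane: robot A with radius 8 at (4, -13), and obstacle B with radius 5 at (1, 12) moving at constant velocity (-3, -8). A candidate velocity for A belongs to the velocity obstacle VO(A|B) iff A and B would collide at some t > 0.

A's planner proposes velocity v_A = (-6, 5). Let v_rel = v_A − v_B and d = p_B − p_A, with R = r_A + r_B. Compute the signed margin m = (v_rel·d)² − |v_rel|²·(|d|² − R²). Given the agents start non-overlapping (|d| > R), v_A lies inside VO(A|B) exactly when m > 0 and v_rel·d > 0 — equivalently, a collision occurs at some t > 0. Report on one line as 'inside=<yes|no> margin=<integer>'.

d = (-3, 25),  |d|² = 634;  R = 8+5 = 13,  c = 634−13² = 465
v_rel = (-3, 13),  |v_rel|² = 178;  v_rel·d = (-3)·(-3) + (13)·(25) = 334
178·t² − 668·t + 465 = 0  ⇒  m = 334² − 178·465 = 28786
m = 28786 > 0,  v_rel·d = 334 > 0  ⇒  inside

inside=yes margin=28786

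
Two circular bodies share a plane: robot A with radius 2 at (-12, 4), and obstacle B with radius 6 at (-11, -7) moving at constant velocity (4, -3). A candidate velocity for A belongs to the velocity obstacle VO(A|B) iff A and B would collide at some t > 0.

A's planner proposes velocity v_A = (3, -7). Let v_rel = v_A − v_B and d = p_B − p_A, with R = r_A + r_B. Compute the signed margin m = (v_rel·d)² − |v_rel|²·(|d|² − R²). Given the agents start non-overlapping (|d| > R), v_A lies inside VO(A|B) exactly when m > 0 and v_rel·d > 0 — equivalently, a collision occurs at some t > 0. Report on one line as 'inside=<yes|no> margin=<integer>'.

d = (1, -11),  |d|² = 122;  R = 2+6 = 8,  c = 122−8² = 58
v_rel = (-1, -4),  |v_rel|² = 17;  v_rel·d = (-1)·(1) + (-4)·(-11) = 43
17·t² − 86·t + 58 = 0  ⇒  m = 43² − 17·58 = 863
m = 863 > 0,  v_rel·d = 43 > 0  ⇒  inside

inside=yes margin=863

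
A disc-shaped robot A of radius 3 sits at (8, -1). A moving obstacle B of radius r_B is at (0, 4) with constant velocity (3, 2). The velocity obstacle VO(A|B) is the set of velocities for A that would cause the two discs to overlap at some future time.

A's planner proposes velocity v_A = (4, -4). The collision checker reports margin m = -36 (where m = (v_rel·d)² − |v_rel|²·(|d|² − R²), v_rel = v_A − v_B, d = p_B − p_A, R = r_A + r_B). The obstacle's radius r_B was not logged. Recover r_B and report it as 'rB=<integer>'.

m = -36
d = (-8, 5);  v_rel = (1, -6),  |v_rel|² = 37
v_rel×d = (1)·(5) − (-6)·(-8) = -43
since m = R²·37 − (-43)²:  R² = (1849 + -36) / 37 = 49
R = √49 = 7  ⇒  r_B = 7 − 3 = 4

rB=4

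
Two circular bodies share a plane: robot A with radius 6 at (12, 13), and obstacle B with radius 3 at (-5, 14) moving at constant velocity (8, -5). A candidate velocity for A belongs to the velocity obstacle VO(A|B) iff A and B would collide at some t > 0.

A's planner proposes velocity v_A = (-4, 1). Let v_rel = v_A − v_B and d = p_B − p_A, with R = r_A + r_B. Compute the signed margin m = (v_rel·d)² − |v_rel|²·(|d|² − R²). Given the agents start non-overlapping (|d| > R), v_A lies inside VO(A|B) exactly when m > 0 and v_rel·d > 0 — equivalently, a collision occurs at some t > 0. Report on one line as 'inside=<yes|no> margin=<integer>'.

d = (-17, 1),  |d|² = 290;  R = 6+3 = 9,  c = 290−9² = 209
v_rel = (-12, 6),  |v_rel|² = 180;  v_rel·d = (-12)·(-17) + (6)·(1) = 210
180·t² − 420·t + 209 = 0  ⇒  m = 210² − 180·209 = 6480
m = 6480 > 0,  v_rel·d = 210 > 0  ⇒  inside

inside=yes margin=6480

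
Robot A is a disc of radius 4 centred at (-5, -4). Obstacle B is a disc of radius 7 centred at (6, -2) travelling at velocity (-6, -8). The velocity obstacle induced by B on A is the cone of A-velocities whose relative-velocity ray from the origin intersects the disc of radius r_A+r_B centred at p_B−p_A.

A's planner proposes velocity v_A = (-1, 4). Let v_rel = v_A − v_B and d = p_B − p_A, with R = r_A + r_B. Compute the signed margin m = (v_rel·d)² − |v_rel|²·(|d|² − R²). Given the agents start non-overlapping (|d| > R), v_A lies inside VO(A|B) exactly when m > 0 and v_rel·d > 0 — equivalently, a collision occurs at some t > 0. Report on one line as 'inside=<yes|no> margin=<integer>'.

d = (11, 2),  |d|² = 125;  R = 4+7 = 11,  c = 125−11² = 4
v_rel = (5, 12),  |v_rel|² = 169;  v_rel·d = (5)·(11) + (12)·(2) = 79
169·t² − 158·t + 4 = 0  ⇒  m = 79² − 169·4 = 5565
m = 5565 > 0,  v_rel·d = 79 > 0  ⇒  inside

inside=yes margin=5565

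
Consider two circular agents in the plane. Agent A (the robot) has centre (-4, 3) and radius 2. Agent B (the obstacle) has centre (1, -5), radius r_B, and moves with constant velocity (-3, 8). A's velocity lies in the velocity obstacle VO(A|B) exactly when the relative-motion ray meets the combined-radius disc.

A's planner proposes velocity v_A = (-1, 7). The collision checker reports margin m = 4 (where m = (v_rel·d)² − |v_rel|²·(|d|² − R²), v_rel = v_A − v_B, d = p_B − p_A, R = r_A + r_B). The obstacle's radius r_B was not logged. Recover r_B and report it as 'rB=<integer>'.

m = 4
d = (5, -8);  v_rel = (2, -1),  |v_rel|² = 5
v_rel×d = (2)·(-8) − (-1)·(5) = -11
since m = R²·5 − (-11)²:  R² = (121 + 4) / 5 = 25
R = √25 = 5  ⇒  r_B = 5 − 2 = 3

rB=3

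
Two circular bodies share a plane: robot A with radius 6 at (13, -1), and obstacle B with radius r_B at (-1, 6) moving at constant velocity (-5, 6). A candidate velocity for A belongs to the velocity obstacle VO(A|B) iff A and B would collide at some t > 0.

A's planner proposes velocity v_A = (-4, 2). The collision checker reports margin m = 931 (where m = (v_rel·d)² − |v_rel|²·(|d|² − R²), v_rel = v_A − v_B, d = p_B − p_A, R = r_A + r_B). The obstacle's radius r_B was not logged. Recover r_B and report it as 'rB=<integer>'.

m = 931
d = (-14, 7);  v_rel = (1, -4),  |v_rel|² = 17
v_rel×d = (1)·(7) − (-4)·(-14) = -49
since m = R²·17 − (-49)²:  R² = (2401 + 931) / 17 = 196
R = √196 = 14  ⇒  r_B = 14 − 6 = 8

rB=8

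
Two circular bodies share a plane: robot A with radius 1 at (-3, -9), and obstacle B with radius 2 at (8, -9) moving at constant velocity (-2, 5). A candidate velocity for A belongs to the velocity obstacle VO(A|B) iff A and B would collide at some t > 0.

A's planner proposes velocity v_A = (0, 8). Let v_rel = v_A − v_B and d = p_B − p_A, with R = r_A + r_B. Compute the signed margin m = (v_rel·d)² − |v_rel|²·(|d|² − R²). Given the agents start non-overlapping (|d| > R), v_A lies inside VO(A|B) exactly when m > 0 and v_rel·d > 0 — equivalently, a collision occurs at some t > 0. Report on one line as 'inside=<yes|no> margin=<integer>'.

d = (11, 0),  |d|² = 121;  R = 1+2 = 3,  c = 121−3² = 112
v_rel = (2, 3),  |v_rel|² = 13;  v_rel·d = (2)·(11) + (3)·(0) = 22
13·t² − 44·t + 112 = 0  ⇒  m = 22² − 13·112 = -972
m = -972 < 0,  v_rel·d = 22 > 0  ⇒  outside

inside=no margin=-972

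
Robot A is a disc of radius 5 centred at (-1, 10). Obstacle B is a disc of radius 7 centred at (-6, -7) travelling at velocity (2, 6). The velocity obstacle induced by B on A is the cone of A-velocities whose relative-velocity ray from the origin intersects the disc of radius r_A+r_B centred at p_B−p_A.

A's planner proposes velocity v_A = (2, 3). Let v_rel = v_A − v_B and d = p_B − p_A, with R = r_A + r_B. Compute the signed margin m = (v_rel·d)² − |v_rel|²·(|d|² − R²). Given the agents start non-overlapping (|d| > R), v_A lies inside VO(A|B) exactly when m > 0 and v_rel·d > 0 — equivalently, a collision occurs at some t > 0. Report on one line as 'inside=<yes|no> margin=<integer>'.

d = (-5, -17),  |d|² = 314;  R = 5+7 = 12,  c = 314−12² = 170
v_rel = (0, -3),  |v_rel|² = 9;  v_rel·d = (0)·(-5) + (-3)·(-17) = 51
9·t² − 102·t + 170 = 0  ⇒  m = 51² − 9·170 = 1071
m = 1071 > 0,  v_rel·d = 51 > 0  ⇒  inside

inside=yes margin=1071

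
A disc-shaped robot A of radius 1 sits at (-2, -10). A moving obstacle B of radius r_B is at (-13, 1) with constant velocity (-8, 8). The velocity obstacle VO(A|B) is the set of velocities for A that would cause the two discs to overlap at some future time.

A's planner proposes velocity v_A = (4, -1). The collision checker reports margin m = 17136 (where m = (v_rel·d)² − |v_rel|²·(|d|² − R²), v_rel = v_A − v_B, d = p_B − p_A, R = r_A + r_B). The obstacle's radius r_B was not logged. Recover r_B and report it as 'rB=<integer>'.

m = 17136
d = (-11, 11);  v_rel = (12, -9),  |v_rel|² = 225
v_rel×d = (12)·(11) − (-9)·(-11) = 33
since m = R²·225 − 33²:  R² = (1089 + 17136) / 225 = 81
R = √81 = 9  ⇒  r_B = 9 − 1 = 8

rB=8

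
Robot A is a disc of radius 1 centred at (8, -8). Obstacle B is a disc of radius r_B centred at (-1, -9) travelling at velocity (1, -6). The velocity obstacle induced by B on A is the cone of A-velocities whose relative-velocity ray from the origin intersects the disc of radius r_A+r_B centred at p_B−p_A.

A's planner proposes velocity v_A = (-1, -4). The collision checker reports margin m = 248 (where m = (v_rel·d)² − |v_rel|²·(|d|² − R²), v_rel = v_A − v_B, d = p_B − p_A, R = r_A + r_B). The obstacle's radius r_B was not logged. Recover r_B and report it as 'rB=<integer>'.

m = 248
d = (-9, -1);  v_rel = (-2, 2),  |v_rel|² = 8
v_rel×d = (-2)·(-1) − (2)·(-9) = 20
since m = R²·8 − 20²:  R² = (400 + 248) / 8 = 81
R = √81 = 9  ⇒  r_B = 9 − 1 = 8

rB=8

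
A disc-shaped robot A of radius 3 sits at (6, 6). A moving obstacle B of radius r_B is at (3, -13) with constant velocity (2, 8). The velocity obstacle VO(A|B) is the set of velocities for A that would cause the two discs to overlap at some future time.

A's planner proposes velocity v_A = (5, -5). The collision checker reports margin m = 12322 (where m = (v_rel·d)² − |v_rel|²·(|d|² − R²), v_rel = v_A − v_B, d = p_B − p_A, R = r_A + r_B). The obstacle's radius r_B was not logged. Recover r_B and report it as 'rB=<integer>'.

m = 12322
d = (-3, -19);  v_rel = (3, -13),  |v_rel|² = 178
v_rel×d = (3)·(-19) − (-13)·(-3) = -96
since m = R²·178 − (-96)²:  R² = (9216 + 12322) / 178 = 121
R = √121 = 11  ⇒  r_B = 11 − 3 = 8

rB=8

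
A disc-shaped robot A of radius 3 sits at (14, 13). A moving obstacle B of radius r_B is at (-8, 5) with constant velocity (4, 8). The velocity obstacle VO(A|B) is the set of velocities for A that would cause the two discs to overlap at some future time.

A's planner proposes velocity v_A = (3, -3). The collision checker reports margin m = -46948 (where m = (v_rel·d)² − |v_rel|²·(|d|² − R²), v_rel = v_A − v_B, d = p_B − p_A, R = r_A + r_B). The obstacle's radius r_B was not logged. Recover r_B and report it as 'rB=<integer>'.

m = -46948
d = (-22, -8);  v_rel = (-1, -11),  |v_rel|² = 122
v_rel×d = (-1)·(-8) − (-11)·(-22) = -234
since m = R²·122 − (-234)²:  R² = (54756 + -46948) / 122 = 64
R = √64 = 8  ⇒  r_B = 8 − 3 = 5

rB=5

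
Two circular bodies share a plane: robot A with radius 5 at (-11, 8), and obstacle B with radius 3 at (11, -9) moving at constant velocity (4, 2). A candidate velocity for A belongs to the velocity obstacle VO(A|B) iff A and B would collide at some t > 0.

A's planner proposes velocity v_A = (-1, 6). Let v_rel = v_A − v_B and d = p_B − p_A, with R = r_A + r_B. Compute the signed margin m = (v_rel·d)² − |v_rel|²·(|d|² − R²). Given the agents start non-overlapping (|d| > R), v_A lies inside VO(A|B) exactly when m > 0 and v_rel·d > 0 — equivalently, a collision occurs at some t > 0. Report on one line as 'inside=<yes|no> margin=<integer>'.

d = (22, -17),  |d|² = 773;  R = 5+3 = 8,  c = 773−8² = 709
v_rel = (-5, 4),  |v_rel|² = 41;  v_rel·d = (-5)·(22) + (4)·(-17) = -178
41·t² + 356·t + 709 = 0  ⇒  m = (-178)² − 41·709 = 2615
m = 2615 > 0,  v_rel·d = -178 < 0  ⇒  outside

inside=no margin=2615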